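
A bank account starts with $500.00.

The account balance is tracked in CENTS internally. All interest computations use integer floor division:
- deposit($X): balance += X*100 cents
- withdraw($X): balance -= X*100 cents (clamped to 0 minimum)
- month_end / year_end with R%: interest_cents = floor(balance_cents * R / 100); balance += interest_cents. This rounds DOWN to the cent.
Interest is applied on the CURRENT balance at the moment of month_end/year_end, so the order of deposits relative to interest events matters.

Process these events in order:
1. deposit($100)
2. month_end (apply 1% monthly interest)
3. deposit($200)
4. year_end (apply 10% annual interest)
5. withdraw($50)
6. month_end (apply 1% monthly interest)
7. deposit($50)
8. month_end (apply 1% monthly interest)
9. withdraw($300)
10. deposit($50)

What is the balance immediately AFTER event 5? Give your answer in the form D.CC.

Answer: 836.60

Derivation:
After 1 (deposit($100)): balance=$600.00 total_interest=$0.00
After 2 (month_end (apply 1% monthly interest)): balance=$606.00 total_interest=$6.00
After 3 (deposit($200)): balance=$806.00 total_interest=$6.00
After 4 (year_end (apply 10% annual interest)): balance=$886.60 total_interest=$86.60
After 5 (withdraw($50)): balance=$836.60 total_interest=$86.60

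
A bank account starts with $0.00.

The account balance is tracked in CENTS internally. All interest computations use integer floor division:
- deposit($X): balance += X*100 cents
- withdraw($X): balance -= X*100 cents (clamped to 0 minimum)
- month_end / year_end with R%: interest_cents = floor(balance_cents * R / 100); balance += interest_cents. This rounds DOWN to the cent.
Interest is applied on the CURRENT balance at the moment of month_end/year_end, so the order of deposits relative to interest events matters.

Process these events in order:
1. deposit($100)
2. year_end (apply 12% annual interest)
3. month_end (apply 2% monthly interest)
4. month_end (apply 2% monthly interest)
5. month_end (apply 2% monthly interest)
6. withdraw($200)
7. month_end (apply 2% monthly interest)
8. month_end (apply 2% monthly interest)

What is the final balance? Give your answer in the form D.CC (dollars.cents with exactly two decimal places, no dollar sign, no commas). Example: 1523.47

After 1 (deposit($100)): balance=$100.00 total_interest=$0.00
After 2 (year_end (apply 12% annual interest)): balance=$112.00 total_interest=$12.00
After 3 (month_end (apply 2% monthly interest)): balance=$114.24 total_interest=$14.24
After 4 (month_end (apply 2% monthly interest)): balance=$116.52 total_interest=$16.52
After 5 (month_end (apply 2% monthly interest)): balance=$118.85 total_interest=$18.85
After 6 (withdraw($200)): balance=$0.00 total_interest=$18.85
After 7 (month_end (apply 2% monthly interest)): balance=$0.00 total_interest=$18.85
After 8 (month_end (apply 2% monthly interest)): balance=$0.00 total_interest=$18.85

Answer: 0.00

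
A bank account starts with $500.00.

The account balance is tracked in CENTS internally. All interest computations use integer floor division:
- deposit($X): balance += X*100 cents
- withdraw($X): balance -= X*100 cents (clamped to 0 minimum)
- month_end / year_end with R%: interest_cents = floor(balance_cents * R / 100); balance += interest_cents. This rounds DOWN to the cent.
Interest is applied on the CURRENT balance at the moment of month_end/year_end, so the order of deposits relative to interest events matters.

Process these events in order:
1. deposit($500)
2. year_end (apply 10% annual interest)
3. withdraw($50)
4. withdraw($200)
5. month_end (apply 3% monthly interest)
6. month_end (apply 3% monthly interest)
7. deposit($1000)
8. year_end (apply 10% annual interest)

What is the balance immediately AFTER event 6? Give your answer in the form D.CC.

Answer: 901.76

Derivation:
After 1 (deposit($500)): balance=$1000.00 total_interest=$0.00
After 2 (year_end (apply 10% annual interest)): balance=$1100.00 total_interest=$100.00
After 3 (withdraw($50)): balance=$1050.00 total_interest=$100.00
After 4 (withdraw($200)): balance=$850.00 total_interest=$100.00
After 5 (month_end (apply 3% monthly interest)): balance=$875.50 total_interest=$125.50
After 6 (month_end (apply 3% monthly interest)): balance=$901.76 total_interest=$151.76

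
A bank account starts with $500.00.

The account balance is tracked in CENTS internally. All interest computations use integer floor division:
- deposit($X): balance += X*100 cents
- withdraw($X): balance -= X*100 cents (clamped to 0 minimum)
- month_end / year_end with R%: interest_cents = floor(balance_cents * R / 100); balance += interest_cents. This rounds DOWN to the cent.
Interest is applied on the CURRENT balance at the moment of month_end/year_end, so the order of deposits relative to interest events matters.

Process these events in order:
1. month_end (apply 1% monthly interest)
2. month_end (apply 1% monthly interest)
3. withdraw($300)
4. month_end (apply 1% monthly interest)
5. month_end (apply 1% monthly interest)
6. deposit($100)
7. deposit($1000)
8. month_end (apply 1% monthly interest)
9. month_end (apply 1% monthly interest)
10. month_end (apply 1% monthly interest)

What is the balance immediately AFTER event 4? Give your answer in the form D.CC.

After 1 (month_end (apply 1% monthly interest)): balance=$505.00 total_interest=$5.00
After 2 (month_end (apply 1% monthly interest)): balance=$510.05 total_interest=$10.05
After 3 (withdraw($300)): balance=$210.05 total_interest=$10.05
After 4 (month_end (apply 1% monthly interest)): balance=$212.15 total_interest=$12.15

Answer: 212.15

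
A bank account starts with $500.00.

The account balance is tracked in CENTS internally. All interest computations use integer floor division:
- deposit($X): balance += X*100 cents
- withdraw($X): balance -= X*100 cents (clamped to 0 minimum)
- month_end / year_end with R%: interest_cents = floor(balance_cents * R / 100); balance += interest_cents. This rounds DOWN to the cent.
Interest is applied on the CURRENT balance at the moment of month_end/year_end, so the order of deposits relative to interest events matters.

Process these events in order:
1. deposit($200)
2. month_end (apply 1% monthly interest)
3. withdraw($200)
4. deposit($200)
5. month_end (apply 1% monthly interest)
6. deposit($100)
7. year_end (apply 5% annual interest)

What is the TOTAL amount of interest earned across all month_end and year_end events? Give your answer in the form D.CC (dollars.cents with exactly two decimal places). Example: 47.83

After 1 (deposit($200)): balance=$700.00 total_interest=$0.00
After 2 (month_end (apply 1% monthly interest)): balance=$707.00 total_interest=$7.00
After 3 (withdraw($200)): balance=$507.00 total_interest=$7.00
After 4 (deposit($200)): balance=$707.00 total_interest=$7.00
After 5 (month_end (apply 1% monthly interest)): balance=$714.07 total_interest=$14.07
After 6 (deposit($100)): balance=$814.07 total_interest=$14.07
After 7 (year_end (apply 5% annual interest)): balance=$854.77 total_interest=$54.77

Answer: 54.77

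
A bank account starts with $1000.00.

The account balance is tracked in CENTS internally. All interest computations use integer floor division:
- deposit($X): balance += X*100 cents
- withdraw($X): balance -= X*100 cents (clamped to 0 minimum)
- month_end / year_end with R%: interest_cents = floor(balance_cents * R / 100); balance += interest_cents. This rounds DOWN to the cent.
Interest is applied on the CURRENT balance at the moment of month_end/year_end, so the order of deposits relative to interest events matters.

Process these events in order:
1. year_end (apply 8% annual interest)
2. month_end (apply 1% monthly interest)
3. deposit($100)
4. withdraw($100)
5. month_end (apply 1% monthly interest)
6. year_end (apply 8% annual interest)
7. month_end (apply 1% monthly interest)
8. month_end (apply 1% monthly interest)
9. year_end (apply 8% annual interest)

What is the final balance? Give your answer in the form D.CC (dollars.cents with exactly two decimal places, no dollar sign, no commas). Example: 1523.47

Answer: 1310.82

Derivation:
After 1 (year_end (apply 8% annual interest)): balance=$1080.00 total_interest=$80.00
After 2 (month_end (apply 1% monthly interest)): balance=$1090.80 total_interest=$90.80
After 3 (deposit($100)): balance=$1190.80 total_interest=$90.80
After 4 (withdraw($100)): balance=$1090.80 total_interest=$90.80
After 5 (month_end (apply 1% monthly interest)): balance=$1101.70 total_interest=$101.70
After 6 (year_end (apply 8% annual interest)): balance=$1189.83 total_interest=$189.83
After 7 (month_end (apply 1% monthly interest)): balance=$1201.72 total_interest=$201.72
After 8 (month_end (apply 1% monthly interest)): balance=$1213.73 total_interest=$213.73
After 9 (year_end (apply 8% annual interest)): balance=$1310.82 total_interest=$310.82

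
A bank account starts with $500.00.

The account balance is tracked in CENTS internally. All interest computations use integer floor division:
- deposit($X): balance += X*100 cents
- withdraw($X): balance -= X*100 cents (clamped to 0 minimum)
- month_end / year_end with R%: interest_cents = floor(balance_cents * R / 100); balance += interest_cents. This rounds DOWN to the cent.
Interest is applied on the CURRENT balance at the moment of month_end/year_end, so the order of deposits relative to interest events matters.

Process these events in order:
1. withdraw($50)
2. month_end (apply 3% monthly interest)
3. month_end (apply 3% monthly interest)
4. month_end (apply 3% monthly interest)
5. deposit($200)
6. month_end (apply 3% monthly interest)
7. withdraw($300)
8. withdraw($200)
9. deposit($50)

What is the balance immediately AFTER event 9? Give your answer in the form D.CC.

Answer: 262.47

Derivation:
After 1 (withdraw($50)): balance=$450.00 total_interest=$0.00
After 2 (month_end (apply 3% monthly interest)): balance=$463.50 total_interest=$13.50
After 3 (month_end (apply 3% monthly interest)): balance=$477.40 total_interest=$27.40
After 4 (month_end (apply 3% monthly interest)): balance=$491.72 total_interest=$41.72
After 5 (deposit($200)): balance=$691.72 total_interest=$41.72
After 6 (month_end (apply 3% monthly interest)): balance=$712.47 total_interest=$62.47
After 7 (withdraw($300)): balance=$412.47 total_interest=$62.47
After 8 (withdraw($200)): balance=$212.47 total_interest=$62.47
After 9 (deposit($50)): balance=$262.47 total_interest=$62.47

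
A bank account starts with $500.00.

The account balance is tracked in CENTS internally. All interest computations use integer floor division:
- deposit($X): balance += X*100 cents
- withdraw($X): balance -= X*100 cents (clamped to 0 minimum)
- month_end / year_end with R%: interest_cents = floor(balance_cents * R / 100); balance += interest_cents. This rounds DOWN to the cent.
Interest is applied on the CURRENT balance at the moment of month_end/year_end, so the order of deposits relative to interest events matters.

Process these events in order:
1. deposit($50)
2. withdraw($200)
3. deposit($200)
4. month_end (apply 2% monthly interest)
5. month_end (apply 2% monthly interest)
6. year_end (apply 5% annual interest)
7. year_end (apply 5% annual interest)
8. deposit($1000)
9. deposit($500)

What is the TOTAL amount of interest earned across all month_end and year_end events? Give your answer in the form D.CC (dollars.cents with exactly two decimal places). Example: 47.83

Answer: 80.87

Derivation:
After 1 (deposit($50)): balance=$550.00 total_interest=$0.00
After 2 (withdraw($200)): balance=$350.00 total_interest=$0.00
After 3 (deposit($200)): balance=$550.00 total_interest=$0.00
After 4 (month_end (apply 2% monthly interest)): balance=$561.00 total_interest=$11.00
After 5 (month_end (apply 2% monthly interest)): balance=$572.22 total_interest=$22.22
After 6 (year_end (apply 5% annual interest)): balance=$600.83 total_interest=$50.83
After 7 (year_end (apply 5% annual interest)): balance=$630.87 total_interest=$80.87
After 8 (deposit($1000)): balance=$1630.87 total_interest=$80.87
After 9 (deposit($500)): balance=$2130.87 total_interest=$80.87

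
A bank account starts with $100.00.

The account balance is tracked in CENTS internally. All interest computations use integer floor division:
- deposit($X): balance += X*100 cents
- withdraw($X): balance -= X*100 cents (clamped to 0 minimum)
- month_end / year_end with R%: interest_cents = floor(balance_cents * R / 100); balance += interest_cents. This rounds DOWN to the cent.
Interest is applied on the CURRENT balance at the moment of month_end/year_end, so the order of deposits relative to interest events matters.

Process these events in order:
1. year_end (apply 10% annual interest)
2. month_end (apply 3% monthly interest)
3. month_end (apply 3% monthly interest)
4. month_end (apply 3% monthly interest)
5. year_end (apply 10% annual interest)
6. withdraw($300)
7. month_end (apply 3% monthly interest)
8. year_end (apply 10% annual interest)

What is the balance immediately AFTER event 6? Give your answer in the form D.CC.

After 1 (year_end (apply 10% annual interest)): balance=$110.00 total_interest=$10.00
After 2 (month_end (apply 3% monthly interest)): balance=$113.30 total_interest=$13.30
After 3 (month_end (apply 3% monthly interest)): balance=$116.69 total_interest=$16.69
After 4 (month_end (apply 3% monthly interest)): balance=$120.19 total_interest=$20.19
After 5 (year_end (apply 10% annual interest)): balance=$132.20 total_interest=$32.20
After 6 (withdraw($300)): balance=$0.00 total_interest=$32.20

Answer: 0.00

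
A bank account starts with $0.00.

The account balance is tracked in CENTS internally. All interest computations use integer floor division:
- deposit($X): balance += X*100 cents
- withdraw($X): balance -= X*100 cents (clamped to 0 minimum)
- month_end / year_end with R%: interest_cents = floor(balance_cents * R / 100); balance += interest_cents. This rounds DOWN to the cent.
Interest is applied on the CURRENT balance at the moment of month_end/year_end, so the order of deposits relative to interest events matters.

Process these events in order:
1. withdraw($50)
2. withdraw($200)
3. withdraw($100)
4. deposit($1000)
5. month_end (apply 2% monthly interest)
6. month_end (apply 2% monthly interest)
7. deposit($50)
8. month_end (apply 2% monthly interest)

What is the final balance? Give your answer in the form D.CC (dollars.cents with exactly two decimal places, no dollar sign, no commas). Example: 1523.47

Answer: 1112.20

Derivation:
After 1 (withdraw($50)): balance=$0.00 total_interest=$0.00
After 2 (withdraw($200)): balance=$0.00 total_interest=$0.00
After 3 (withdraw($100)): balance=$0.00 total_interest=$0.00
After 4 (deposit($1000)): balance=$1000.00 total_interest=$0.00
After 5 (month_end (apply 2% monthly interest)): balance=$1020.00 total_interest=$20.00
After 6 (month_end (apply 2% monthly interest)): balance=$1040.40 total_interest=$40.40
After 7 (deposit($50)): balance=$1090.40 total_interest=$40.40
After 8 (month_end (apply 2% monthly interest)): balance=$1112.20 total_interest=$62.20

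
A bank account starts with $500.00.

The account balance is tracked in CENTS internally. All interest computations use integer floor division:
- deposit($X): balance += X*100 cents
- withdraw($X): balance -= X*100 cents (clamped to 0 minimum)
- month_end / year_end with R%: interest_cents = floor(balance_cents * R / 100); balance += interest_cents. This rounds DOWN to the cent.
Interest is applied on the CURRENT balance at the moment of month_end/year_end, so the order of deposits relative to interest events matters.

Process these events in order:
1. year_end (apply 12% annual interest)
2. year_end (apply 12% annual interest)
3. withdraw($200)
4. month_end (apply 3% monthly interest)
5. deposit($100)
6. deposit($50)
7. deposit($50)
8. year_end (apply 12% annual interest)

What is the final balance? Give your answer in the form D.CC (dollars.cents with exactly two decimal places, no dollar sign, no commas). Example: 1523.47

Answer: 716.81

Derivation:
After 1 (year_end (apply 12% annual interest)): balance=$560.00 total_interest=$60.00
After 2 (year_end (apply 12% annual interest)): balance=$627.20 total_interest=$127.20
After 3 (withdraw($200)): balance=$427.20 total_interest=$127.20
After 4 (month_end (apply 3% monthly interest)): balance=$440.01 total_interest=$140.01
After 5 (deposit($100)): balance=$540.01 total_interest=$140.01
After 6 (deposit($50)): balance=$590.01 total_interest=$140.01
After 7 (deposit($50)): balance=$640.01 total_interest=$140.01
After 8 (year_end (apply 12% annual interest)): balance=$716.81 total_interest=$216.81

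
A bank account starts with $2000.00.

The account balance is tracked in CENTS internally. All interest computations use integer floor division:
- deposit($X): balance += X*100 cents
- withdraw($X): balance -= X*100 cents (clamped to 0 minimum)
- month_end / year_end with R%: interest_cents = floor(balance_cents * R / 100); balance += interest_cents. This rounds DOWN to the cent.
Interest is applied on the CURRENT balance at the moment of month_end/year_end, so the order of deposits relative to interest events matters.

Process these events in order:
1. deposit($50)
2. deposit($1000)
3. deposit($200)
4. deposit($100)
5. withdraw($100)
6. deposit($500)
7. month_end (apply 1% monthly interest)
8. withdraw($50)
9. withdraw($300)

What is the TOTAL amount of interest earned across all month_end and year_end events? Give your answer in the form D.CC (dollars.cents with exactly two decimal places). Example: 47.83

Answer: 37.50

Derivation:
After 1 (deposit($50)): balance=$2050.00 total_interest=$0.00
After 2 (deposit($1000)): balance=$3050.00 total_interest=$0.00
After 3 (deposit($200)): balance=$3250.00 total_interest=$0.00
After 4 (deposit($100)): balance=$3350.00 total_interest=$0.00
After 5 (withdraw($100)): balance=$3250.00 total_interest=$0.00
After 6 (deposit($500)): balance=$3750.00 total_interest=$0.00
After 7 (month_end (apply 1% monthly interest)): balance=$3787.50 total_interest=$37.50
After 8 (withdraw($50)): balance=$3737.50 total_interest=$37.50
After 9 (withdraw($300)): balance=$3437.50 total_interest=$37.50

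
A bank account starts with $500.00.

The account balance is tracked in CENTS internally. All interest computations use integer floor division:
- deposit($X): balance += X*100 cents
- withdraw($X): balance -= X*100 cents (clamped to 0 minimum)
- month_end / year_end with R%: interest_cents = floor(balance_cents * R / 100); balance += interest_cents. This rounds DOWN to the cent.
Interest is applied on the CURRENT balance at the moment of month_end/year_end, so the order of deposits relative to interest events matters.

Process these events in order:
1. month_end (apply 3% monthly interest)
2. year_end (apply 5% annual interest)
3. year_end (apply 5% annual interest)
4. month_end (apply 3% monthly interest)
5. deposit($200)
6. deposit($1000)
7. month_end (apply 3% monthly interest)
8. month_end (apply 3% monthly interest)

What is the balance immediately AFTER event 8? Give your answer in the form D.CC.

After 1 (month_end (apply 3% monthly interest)): balance=$515.00 total_interest=$15.00
After 2 (year_end (apply 5% annual interest)): balance=$540.75 total_interest=$40.75
After 3 (year_end (apply 5% annual interest)): balance=$567.78 total_interest=$67.78
After 4 (month_end (apply 3% monthly interest)): balance=$584.81 total_interest=$84.81
After 5 (deposit($200)): balance=$784.81 total_interest=$84.81
After 6 (deposit($1000)): balance=$1784.81 total_interest=$84.81
After 7 (month_end (apply 3% monthly interest)): balance=$1838.35 total_interest=$138.35
After 8 (month_end (apply 3% monthly interest)): balance=$1893.50 total_interest=$193.50

Answer: 1893.50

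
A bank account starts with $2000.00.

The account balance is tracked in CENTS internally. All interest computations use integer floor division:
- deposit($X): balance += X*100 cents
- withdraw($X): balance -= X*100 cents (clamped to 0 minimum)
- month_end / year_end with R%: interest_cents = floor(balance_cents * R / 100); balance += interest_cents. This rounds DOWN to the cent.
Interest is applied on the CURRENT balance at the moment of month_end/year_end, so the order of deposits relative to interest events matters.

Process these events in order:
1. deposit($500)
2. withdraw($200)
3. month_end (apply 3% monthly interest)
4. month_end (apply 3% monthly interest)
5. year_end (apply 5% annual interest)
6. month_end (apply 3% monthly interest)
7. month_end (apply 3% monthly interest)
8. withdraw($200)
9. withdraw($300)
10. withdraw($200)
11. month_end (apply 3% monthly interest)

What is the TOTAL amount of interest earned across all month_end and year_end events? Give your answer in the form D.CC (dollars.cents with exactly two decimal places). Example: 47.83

After 1 (deposit($500)): balance=$2500.00 total_interest=$0.00
After 2 (withdraw($200)): balance=$2300.00 total_interest=$0.00
After 3 (month_end (apply 3% monthly interest)): balance=$2369.00 total_interest=$69.00
After 4 (month_end (apply 3% monthly interest)): balance=$2440.07 total_interest=$140.07
After 5 (year_end (apply 5% annual interest)): balance=$2562.07 total_interest=$262.07
After 6 (month_end (apply 3% monthly interest)): balance=$2638.93 total_interest=$338.93
After 7 (month_end (apply 3% monthly interest)): balance=$2718.09 total_interest=$418.09
After 8 (withdraw($200)): balance=$2518.09 total_interest=$418.09
After 9 (withdraw($300)): balance=$2218.09 total_interest=$418.09
After 10 (withdraw($200)): balance=$2018.09 total_interest=$418.09
After 11 (month_end (apply 3% monthly interest)): balance=$2078.63 total_interest=$478.63

Answer: 478.63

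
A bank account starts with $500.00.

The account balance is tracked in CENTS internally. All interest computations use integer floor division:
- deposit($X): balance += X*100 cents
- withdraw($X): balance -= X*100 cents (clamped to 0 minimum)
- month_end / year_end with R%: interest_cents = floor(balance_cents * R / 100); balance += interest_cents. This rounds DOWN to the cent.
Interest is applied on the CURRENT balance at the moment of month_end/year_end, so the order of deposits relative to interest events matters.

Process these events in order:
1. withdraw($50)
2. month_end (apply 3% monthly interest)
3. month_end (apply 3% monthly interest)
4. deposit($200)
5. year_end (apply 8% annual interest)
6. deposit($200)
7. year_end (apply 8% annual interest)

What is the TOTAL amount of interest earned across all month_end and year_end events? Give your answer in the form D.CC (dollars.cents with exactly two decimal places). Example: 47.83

After 1 (withdraw($50)): balance=$450.00 total_interest=$0.00
After 2 (month_end (apply 3% monthly interest)): balance=$463.50 total_interest=$13.50
After 3 (month_end (apply 3% monthly interest)): balance=$477.40 total_interest=$27.40
After 4 (deposit($200)): balance=$677.40 total_interest=$27.40
After 5 (year_end (apply 8% annual interest)): balance=$731.59 total_interest=$81.59
After 6 (deposit($200)): balance=$931.59 total_interest=$81.59
After 7 (year_end (apply 8% annual interest)): balance=$1006.11 total_interest=$156.11

Answer: 156.11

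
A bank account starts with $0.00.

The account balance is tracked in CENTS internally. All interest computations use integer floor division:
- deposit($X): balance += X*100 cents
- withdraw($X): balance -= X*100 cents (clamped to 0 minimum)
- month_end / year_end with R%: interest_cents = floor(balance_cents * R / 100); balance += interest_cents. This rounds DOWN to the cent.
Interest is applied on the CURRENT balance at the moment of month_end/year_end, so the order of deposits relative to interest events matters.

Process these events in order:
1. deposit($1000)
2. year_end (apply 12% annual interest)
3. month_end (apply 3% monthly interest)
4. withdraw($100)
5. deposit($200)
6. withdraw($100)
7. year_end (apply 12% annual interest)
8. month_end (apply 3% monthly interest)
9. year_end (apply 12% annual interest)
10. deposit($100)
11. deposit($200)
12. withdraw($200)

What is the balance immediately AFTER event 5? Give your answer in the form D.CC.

After 1 (deposit($1000)): balance=$1000.00 total_interest=$0.00
After 2 (year_end (apply 12% annual interest)): balance=$1120.00 total_interest=$120.00
After 3 (month_end (apply 3% monthly interest)): balance=$1153.60 total_interest=$153.60
After 4 (withdraw($100)): balance=$1053.60 total_interest=$153.60
After 5 (deposit($200)): balance=$1253.60 total_interest=$153.60

Answer: 1253.60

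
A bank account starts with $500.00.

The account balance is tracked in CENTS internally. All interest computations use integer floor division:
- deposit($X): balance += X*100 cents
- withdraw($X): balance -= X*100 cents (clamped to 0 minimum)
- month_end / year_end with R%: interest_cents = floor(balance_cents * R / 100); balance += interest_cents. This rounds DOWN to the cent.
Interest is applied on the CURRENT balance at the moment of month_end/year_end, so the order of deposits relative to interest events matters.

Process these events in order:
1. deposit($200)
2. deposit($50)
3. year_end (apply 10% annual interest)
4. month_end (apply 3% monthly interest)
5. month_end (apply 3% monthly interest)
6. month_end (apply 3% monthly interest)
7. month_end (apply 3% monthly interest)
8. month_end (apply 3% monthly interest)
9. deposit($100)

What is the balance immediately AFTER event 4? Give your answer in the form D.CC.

Answer: 849.75

Derivation:
After 1 (deposit($200)): balance=$700.00 total_interest=$0.00
After 2 (deposit($50)): balance=$750.00 total_interest=$0.00
After 3 (year_end (apply 10% annual interest)): balance=$825.00 total_interest=$75.00
After 4 (month_end (apply 3% monthly interest)): balance=$849.75 total_interest=$99.75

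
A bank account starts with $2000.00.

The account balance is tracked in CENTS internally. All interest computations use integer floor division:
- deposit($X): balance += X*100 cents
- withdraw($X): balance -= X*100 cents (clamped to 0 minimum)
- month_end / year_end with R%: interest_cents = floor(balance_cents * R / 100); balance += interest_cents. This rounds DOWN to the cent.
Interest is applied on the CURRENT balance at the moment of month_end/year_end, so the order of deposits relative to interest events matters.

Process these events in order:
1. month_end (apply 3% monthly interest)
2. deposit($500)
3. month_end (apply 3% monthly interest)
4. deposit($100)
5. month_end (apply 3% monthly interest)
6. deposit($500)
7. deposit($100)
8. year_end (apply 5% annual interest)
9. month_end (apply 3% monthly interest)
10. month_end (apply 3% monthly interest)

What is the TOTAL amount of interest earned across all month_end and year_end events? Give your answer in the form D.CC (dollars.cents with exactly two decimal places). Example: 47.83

After 1 (month_end (apply 3% monthly interest)): balance=$2060.00 total_interest=$60.00
After 2 (deposit($500)): balance=$2560.00 total_interest=$60.00
After 3 (month_end (apply 3% monthly interest)): balance=$2636.80 total_interest=$136.80
After 4 (deposit($100)): balance=$2736.80 total_interest=$136.80
After 5 (month_end (apply 3% monthly interest)): balance=$2818.90 total_interest=$218.90
After 6 (deposit($500)): balance=$3318.90 total_interest=$218.90
After 7 (deposit($100)): balance=$3418.90 total_interest=$218.90
After 8 (year_end (apply 5% annual interest)): balance=$3589.84 total_interest=$389.84
After 9 (month_end (apply 3% monthly interest)): balance=$3697.53 total_interest=$497.53
After 10 (month_end (apply 3% monthly interest)): balance=$3808.45 total_interest=$608.45

Answer: 608.45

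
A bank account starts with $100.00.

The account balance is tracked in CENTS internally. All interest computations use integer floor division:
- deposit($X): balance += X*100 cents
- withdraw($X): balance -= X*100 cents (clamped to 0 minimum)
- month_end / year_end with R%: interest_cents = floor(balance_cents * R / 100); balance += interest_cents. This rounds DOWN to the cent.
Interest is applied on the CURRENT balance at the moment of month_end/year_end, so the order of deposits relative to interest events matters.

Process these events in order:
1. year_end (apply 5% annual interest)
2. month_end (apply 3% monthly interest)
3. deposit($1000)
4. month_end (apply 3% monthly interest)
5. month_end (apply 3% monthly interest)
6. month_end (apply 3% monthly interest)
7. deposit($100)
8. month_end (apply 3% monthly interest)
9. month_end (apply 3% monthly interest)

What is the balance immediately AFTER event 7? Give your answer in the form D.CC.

Answer: 1310.89

Derivation:
After 1 (year_end (apply 5% annual interest)): balance=$105.00 total_interest=$5.00
After 2 (month_end (apply 3% monthly interest)): balance=$108.15 total_interest=$8.15
After 3 (deposit($1000)): balance=$1108.15 total_interest=$8.15
After 4 (month_end (apply 3% monthly interest)): balance=$1141.39 total_interest=$41.39
After 5 (month_end (apply 3% monthly interest)): balance=$1175.63 total_interest=$75.63
After 6 (month_end (apply 3% monthly interest)): balance=$1210.89 total_interest=$110.89
After 7 (deposit($100)): balance=$1310.89 total_interest=$110.89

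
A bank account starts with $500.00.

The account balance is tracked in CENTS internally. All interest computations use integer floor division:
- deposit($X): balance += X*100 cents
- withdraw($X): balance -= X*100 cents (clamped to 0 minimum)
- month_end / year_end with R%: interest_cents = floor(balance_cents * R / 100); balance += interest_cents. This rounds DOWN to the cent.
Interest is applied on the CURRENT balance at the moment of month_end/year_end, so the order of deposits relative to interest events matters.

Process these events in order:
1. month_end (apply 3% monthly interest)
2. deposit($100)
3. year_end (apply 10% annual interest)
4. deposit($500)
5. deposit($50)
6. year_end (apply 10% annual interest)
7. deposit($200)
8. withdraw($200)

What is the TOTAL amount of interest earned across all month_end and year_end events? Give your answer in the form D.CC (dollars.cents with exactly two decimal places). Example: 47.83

Answer: 199.15

Derivation:
After 1 (month_end (apply 3% monthly interest)): balance=$515.00 total_interest=$15.00
After 2 (deposit($100)): balance=$615.00 total_interest=$15.00
After 3 (year_end (apply 10% annual interest)): balance=$676.50 total_interest=$76.50
After 4 (deposit($500)): balance=$1176.50 total_interest=$76.50
After 5 (deposit($50)): balance=$1226.50 total_interest=$76.50
After 6 (year_end (apply 10% annual interest)): balance=$1349.15 total_interest=$199.15
After 7 (deposit($200)): balance=$1549.15 total_interest=$199.15
After 8 (withdraw($200)): balance=$1349.15 total_interest=$199.15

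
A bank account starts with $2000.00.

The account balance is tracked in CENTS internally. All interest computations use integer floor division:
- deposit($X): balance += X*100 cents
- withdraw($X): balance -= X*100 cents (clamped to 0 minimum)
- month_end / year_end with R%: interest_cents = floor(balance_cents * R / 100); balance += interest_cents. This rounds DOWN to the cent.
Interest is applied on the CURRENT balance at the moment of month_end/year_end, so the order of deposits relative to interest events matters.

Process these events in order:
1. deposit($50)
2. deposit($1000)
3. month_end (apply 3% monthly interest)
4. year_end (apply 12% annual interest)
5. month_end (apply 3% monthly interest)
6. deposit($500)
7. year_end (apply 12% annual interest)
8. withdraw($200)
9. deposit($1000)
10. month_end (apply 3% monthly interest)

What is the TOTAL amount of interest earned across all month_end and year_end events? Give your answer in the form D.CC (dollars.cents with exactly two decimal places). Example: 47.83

Answer: 1231.47

Derivation:
After 1 (deposit($50)): balance=$2050.00 total_interest=$0.00
After 2 (deposit($1000)): balance=$3050.00 total_interest=$0.00
After 3 (month_end (apply 3% monthly interest)): balance=$3141.50 total_interest=$91.50
After 4 (year_end (apply 12% annual interest)): balance=$3518.48 total_interest=$468.48
After 5 (month_end (apply 3% monthly interest)): balance=$3624.03 total_interest=$574.03
After 6 (deposit($500)): balance=$4124.03 total_interest=$574.03
After 7 (year_end (apply 12% annual interest)): balance=$4618.91 total_interest=$1068.91
After 8 (withdraw($200)): balance=$4418.91 total_interest=$1068.91
After 9 (deposit($1000)): balance=$5418.91 total_interest=$1068.91
After 10 (month_end (apply 3% monthly interest)): balance=$5581.47 total_interest=$1231.47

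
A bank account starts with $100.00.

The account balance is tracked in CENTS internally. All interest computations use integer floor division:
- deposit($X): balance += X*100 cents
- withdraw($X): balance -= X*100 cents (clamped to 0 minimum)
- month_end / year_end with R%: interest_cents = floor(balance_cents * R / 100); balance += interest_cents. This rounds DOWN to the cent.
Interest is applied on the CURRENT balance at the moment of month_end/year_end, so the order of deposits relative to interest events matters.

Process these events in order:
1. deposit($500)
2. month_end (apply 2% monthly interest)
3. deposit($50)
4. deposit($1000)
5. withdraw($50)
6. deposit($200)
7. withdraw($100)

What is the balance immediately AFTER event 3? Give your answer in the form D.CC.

After 1 (deposit($500)): balance=$600.00 total_interest=$0.00
After 2 (month_end (apply 2% monthly interest)): balance=$612.00 total_interest=$12.00
After 3 (deposit($50)): balance=$662.00 total_interest=$12.00

Answer: 662.00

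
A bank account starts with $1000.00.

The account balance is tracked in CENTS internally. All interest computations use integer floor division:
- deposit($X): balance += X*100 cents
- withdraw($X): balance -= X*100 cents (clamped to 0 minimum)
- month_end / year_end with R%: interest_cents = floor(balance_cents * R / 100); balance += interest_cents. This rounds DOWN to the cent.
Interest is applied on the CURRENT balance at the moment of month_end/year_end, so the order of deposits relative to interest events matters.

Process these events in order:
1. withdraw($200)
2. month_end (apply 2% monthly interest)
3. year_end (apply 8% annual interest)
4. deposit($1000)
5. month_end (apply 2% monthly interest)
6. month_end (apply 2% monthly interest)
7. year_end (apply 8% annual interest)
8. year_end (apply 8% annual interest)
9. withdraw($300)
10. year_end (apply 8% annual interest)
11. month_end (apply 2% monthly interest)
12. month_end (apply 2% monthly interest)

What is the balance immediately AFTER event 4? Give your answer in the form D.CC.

After 1 (withdraw($200)): balance=$800.00 total_interest=$0.00
After 2 (month_end (apply 2% monthly interest)): balance=$816.00 total_interest=$16.00
After 3 (year_end (apply 8% annual interest)): balance=$881.28 total_interest=$81.28
After 4 (deposit($1000)): balance=$1881.28 total_interest=$81.28

Answer: 1881.28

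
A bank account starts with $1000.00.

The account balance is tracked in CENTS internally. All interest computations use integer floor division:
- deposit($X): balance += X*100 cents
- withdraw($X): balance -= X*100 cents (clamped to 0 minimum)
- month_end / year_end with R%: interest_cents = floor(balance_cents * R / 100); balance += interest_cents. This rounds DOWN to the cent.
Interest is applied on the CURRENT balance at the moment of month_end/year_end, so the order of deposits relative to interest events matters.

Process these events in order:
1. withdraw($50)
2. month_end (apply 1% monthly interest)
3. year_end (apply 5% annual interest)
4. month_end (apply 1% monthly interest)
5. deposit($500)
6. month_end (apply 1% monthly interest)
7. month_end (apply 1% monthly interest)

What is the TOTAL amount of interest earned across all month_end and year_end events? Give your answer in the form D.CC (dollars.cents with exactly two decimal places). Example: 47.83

After 1 (withdraw($50)): balance=$950.00 total_interest=$0.00
After 2 (month_end (apply 1% monthly interest)): balance=$959.50 total_interest=$9.50
After 3 (year_end (apply 5% annual interest)): balance=$1007.47 total_interest=$57.47
After 4 (month_end (apply 1% monthly interest)): balance=$1017.54 total_interest=$67.54
After 5 (deposit($500)): balance=$1517.54 total_interest=$67.54
After 6 (month_end (apply 1% monthly interest)): balance=$1532.71 total_interest=$82.71
After 7 (month_end (apply 1% monthly interest)): balance=$1548.03 total_interest=$98.03

Answer: 98.03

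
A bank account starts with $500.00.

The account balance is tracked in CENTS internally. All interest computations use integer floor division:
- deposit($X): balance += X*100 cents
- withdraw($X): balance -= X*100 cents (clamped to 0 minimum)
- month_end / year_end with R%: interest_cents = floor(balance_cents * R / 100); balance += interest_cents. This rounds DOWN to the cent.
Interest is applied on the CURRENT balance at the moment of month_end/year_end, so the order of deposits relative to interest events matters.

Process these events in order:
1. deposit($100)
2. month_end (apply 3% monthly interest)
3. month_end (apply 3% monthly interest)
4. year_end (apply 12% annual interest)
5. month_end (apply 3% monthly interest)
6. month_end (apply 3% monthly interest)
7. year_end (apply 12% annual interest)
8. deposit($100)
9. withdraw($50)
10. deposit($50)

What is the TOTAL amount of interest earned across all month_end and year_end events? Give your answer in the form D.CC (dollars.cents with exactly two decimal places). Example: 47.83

After 1 (deposit($100)): balance=$600.00 total_interest=$0.00
After 2 (month_end (apply 3% monthly interest)): balance=$618.00 total_interest=$18.00
After 3 (month_end (apply 3% monthly interest)): balance=$636.54 total_interest=$36.54
After 4 (year_end (apply 12% annual interest)): balance=$712.92 total_interest=$112.92
After 5 (month_end (apply 3% monthly interest)): balance=$734.30 total_interest=$134.30
After 6 (month_end (apply 3% monthly interest)): balance=$756.32 total_interest=$156.32
After 7 (year_end (apply 12% annual interest)): balance=$847.07 total_interest=$247.07
After 8 (deposit($100)): balance=$947.07 total_interest=$247.07
After 9 (withdraw($50)): balance=$897.07 total_interest=$247.07
After 10 (deposit($50)): balance=$947.07 total_interest=$247.07

Answer: 247.07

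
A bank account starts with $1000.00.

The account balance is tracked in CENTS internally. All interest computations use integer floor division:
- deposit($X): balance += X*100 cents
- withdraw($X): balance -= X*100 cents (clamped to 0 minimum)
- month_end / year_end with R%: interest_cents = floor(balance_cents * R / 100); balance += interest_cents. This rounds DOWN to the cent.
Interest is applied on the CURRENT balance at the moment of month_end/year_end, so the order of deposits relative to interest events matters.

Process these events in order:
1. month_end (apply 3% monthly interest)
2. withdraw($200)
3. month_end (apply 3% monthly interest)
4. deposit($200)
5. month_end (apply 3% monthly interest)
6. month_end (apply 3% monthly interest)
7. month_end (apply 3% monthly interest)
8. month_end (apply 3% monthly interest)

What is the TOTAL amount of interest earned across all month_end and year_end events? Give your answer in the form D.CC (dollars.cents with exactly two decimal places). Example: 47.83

Answer: 187.28

Derivation:
After 1 (month_end (apply 3% monthly interest)): balance=$1030.00 total_interest=$30.00
After 2 (withdraw($200)): balance=$830.00 total_interest=$30.00
After 3 (month_end (apply 3% monthly interest)): balance=$854.90 total_interest=$54.90
After 4 (deposit($200)): balance=$1054.90 total_interest=$54.90
After 5 (month_end (apply 3% monthly interest)): balance=$1086.54 total_interest=$86.54
After 6 (month_end (apply 3% monthly interest)): balance=$1119.13 total_interest=$119.13
After 7 (month_end (apply 3% monthly interest)): balance=$1152.70 total_interest=$152.70
After 8 (month_end (apply 3% monthly interest)): balance=$1187.28 total_interest=$187.28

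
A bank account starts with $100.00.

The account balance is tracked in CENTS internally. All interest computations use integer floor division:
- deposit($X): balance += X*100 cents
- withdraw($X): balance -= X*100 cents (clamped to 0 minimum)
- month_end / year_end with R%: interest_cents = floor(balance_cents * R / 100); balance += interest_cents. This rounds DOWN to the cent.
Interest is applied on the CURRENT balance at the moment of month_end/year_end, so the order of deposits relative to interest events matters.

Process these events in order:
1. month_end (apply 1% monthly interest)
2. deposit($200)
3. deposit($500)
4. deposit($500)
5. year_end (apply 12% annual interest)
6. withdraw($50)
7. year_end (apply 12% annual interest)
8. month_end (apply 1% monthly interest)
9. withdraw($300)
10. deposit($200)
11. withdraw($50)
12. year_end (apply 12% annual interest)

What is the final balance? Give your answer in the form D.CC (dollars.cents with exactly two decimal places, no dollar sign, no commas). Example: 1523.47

Answer: 1614.72

Derivation:
After 1 (month_end (apply 1% monthly interest)): balance=$101.00 total_interest=$1.00
After 2 (deposit($200)): balance=$301.00 total_interest=$1.00
After 3 (deposit($500)): balance=$801.00 total_interest=$1.00
After 4 (deposit($500)): balance=$1301.00 total_interest=$1.00
After 5 (year_end (apply 12% annual interest)): balance=$1457.12 total_interest=$157.12
After 6 (withdraw($50)): balance=$1407.12 total_interest=$157.12
After 7 (year_end (apply 12% annual interest)): balance=$1575.97 total_interest=$325.97
After 8 (month_end (apply 1% monthly interest)): balance=$1591.72 total_interest=$341.72
After 9 (withdraw($300)): balance=$1291.72 total_interest=$341.72
After 10 (deposit($200)): balance=$1491.72 total_interest=$341.72
After 11 (withdraw($50)): balance=$1441.72 total_interest=$341.72
After 12 (year_end (apply 12% annual interest)): balance=$1614.72 total_interest=$514.72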